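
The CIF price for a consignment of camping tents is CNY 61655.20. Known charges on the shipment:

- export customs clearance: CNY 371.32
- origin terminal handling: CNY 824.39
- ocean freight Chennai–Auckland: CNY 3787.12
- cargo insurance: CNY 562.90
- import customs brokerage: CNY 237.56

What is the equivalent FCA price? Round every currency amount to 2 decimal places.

Not relevant to the conversion: export clearance — on the seller under both CIF and FCA; already in the CIF price and stays in the FCA price. brokerage — on the buyer under both terms; not part of either seller's price.
From CIF to FCA, the seller no longer bears: origin terminal, freight, insurance.
FCA price = 61655.20 − 824.39 − 3787.12 − 562.90 = 56480.79

FCA price: CNY 56480.79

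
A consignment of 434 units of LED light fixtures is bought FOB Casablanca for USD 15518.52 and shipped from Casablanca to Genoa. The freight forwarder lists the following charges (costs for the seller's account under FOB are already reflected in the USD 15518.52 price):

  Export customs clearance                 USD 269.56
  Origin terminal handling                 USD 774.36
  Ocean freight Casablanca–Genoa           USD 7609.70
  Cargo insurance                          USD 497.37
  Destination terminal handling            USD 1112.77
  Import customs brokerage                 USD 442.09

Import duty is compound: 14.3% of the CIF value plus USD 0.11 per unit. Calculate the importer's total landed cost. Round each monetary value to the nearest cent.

FOB: the seller bears costs until goods are on board at the origin port; the buyer bears freight, insurance and all costs thereafter.
Already in the invoice (seller's account under FOB): export clearance, origin terminal — exclude.
CIF value = FOB price + freight + insurance = 15518.52 + 7609.70 + 497.37 = 23625.59
Ad valorem component: 23625.59 × 14.3% = 3378.46
Specific component: 434 × 0.11 = 47.74
Import duty = 3378.46 + 47.74 = 3426.20
Buyer bears: freight 7609.70 + insurance 497.37 + destination terminal 1112.77 + brokerage 442.09 + duty 3426.20 = 13088.13
Landed cost = invoice 15518.52 + 13088.13 = 28606.65

Total landed cost: USD 28606.65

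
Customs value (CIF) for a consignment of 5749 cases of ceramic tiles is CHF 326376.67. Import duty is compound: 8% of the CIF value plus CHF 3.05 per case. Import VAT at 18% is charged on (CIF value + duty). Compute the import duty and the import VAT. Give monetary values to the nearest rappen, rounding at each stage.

Import duty: CHF 43644.58; import VAT: CHF 66603.83

Ad valorem component: 326376.67 × 8% = 26110.13
Specific component: 5749 × 3.05 = 17534.45
Import duty = 26110.13 + 17534.45 = 43644.58
VAT base = CIF + duty = 326376.67 + 43644.58 = 370021.25
Import VAT = 370021.25 × 18% = 66603.83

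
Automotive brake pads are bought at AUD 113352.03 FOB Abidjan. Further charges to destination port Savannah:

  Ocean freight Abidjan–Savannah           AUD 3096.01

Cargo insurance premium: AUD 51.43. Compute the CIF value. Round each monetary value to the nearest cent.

CIF = FOB price + freight + insurance
CIF = 113352.03 + 3096.01 + 51.43 = 116499.47

CIF value: AUD 116499.47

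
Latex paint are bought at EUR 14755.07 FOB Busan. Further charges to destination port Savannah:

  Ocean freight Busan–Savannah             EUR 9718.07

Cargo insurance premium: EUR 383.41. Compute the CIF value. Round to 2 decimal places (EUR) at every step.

CIF = FOB price + freight + insurance
CIF = 14755.07 + 9718.07 + 383.41 = 24856.55

CIF value: EUR 24856.55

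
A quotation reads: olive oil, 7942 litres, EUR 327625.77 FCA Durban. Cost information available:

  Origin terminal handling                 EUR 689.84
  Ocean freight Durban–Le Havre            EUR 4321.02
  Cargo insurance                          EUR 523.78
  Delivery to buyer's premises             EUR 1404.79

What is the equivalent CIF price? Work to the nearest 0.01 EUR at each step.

CIF price: EUR 333160.41

Not relevant to the conversion: delivery — on the buyer under both terms; not part of either seller's price.
From FCA to CIF, the seller additionally bears: origin terminal, freight, insurance.
CIF price = 327625.77 + 689.84 + 4321.02 + 523.78 = 333160.41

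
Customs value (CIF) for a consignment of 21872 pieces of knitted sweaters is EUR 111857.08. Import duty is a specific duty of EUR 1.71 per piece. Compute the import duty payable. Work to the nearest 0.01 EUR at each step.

Import duty = 21872 × 1.71 = 37401.12

Import duty: EUR 37401.12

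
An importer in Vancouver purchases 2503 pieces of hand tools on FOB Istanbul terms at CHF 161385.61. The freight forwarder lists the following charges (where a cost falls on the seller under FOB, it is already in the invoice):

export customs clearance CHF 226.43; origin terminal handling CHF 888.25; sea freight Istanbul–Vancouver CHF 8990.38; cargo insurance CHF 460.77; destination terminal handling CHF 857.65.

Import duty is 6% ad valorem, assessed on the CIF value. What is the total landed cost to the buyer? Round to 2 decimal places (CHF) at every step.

FOB: the seller bears costs until goods are on board at the origin port; the buyer bears freight, insurance and all costs thereafter.
Already in the invoice (seller's account under FOB): export clearance, origin terminal — exclude.
CIF value = FOB price + freight + insurance = 161385.61 + 8990.38 + 460.77 = 170836.76
Import duty = 170836.76 × 6% = 10250.21
Buyer bears: freight 8990.38 + insurance 460.77 + destination terminal 857.65 + duty 10250.21 = 20559.01
Landed cost = invoice 161385.61 + 20559.01 = 181944.62

Total landed cost: CHF 181944.62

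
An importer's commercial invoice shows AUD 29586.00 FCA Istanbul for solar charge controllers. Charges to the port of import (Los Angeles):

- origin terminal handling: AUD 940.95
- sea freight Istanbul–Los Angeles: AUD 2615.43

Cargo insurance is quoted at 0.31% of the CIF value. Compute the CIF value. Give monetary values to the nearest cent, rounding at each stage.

Let C be the CIF value. C = FCA price + pre-shipment costs + freight + 0.31% × C
C − 0.31% × C = 29586.00 + 940.95 + 2615.43
0.9969 × C = 33142.38
C = 33142.38 / 0.9969 = 33245.44
Insurance premium = 0.31% × 33245.44 = 103.06

CIF value: AUD 33245.44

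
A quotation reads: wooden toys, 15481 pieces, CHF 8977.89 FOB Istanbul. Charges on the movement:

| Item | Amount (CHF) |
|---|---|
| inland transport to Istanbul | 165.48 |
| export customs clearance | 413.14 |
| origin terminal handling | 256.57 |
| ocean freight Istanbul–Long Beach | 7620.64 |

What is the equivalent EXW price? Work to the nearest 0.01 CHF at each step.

EXW price: CHF 8142.70

Not relevant to the conversion: freight — on the buyer under both terms; not part of either seller's price.
From FOB to EXW, the seller no longer bears: inland to port, export clearance, origin terminal.
EXW price = 8977.89 − 165.48 − 413.14 − 256.57 = 8142.70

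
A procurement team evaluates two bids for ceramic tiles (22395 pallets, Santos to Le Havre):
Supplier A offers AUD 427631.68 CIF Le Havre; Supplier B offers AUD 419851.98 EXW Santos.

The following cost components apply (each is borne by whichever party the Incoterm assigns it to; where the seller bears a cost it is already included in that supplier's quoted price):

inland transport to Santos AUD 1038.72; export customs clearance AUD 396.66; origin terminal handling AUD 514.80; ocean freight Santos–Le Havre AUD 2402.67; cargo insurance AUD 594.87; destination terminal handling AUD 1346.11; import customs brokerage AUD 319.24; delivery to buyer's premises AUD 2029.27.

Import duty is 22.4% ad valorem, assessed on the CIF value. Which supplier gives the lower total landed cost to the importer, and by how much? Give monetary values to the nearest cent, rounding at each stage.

Supplier A (CIF):
The CIF price already equals the CIF value: 427631.68
Import duty = 427631.68 × 22.4% = 95789.50
Buyer bears (A): 1346.11 + 319.24 + 2029.27 = 3694.62
Landed cost (A) = invoice 427631.68 + 3694.62 + duty 95789.50 = 527115.80
Supplier B (EXW):
CIF value = EXW price + inland to port + export clearance + origin terminal + freight + insurance = 419851.98 + 1038.72 + 396.66 + 514.80 + 2402.67 + 594.87 = 424799.70
Import duty = 424799.70 × 22.4% = 95155.13
Buyer bears (B): 1038.72 + 396.66 + 514.80 + 2402.67 + 594.87 + 1346.11 + 319.24 + 2029.27 = 8642.34
Landed cost (B) = invoice 419851.98 + 8642.34 + duty 95155.13 = 523649.45
Difference = |527115.80 − 523649.45| = 3466.35

Supplier B is cheaper by AUD 3466.35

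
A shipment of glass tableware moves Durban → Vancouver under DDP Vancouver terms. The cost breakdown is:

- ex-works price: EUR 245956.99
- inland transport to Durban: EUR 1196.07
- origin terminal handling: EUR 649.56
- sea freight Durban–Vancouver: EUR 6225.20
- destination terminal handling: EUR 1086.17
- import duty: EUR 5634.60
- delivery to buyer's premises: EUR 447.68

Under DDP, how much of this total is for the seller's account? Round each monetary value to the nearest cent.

Seller's account: EUR 261196.27

DDP: the seller bears all costs including import duty.
Seller's account: goods 245956.99 + inland to port 1196.07 + origin terminal 649.56 + freight 6225.20 + destination terminal 1086.17 + duty 5634.60 + delivery 447.68 = 261196.27
Buyer's account: 0.00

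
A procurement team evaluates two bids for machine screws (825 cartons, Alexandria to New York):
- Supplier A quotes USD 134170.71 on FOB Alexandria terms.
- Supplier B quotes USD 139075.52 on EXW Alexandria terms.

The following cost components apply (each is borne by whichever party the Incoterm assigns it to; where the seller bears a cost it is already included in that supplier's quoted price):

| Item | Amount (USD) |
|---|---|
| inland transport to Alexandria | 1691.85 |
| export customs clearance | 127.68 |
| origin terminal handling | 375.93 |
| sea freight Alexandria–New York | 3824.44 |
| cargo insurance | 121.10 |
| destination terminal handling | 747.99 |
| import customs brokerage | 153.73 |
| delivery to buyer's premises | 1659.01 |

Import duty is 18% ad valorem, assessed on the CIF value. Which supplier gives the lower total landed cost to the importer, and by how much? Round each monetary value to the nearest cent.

Supplier A is cheaper by USD 8378.31

Supplier A (FOB):
CIF value = FOB price + freight + insurance = 134170.71 + 3824.44 + 121.10 = 138116.25
Import duty = 138116.25 × 18% = 24860.93
Buyer bears (A): 3824.44 + 121.10 + 747.99 + 153.73 + 1659.01 = 6506.27
Landed cost (A) = invoice 134170.71 + 6506.27 + duty 24860.93 = 165537.91
Supplier B (EXW):
CIF value = EXW price + inland to port + export clearance + origin terminal + freight + insurance = 139075.52 + 1691.85 + 127.68 + 375.93 + 3824.44 + 121.10 = 145216.52
Import duty = 145216.52 × 18% = 26138.97
Buyer bears (B): 1691.85 + 127.68 + 375.93 + 3824.44 + 121.10 + 747.99 + 153.73 + 1659.01 = 8701.73
Landed cost (B) = invoice 139075.52 + 8701.73 + duty 26138.97 = 173916.22
Difference = |165537.91 − 173916.22| = 8378.31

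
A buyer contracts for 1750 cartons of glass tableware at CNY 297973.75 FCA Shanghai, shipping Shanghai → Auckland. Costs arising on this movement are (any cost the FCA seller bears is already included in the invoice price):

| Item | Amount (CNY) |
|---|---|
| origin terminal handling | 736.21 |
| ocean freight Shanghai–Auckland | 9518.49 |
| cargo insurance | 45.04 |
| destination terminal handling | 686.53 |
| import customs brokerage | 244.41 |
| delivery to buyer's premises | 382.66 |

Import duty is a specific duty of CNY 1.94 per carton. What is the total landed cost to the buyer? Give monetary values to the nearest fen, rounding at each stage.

FCA: the seller delivers export-cleared goods to the carrier; the buyer bears costs from that point.
CIF value = FCA price + origin terminal + freight + insurance = 297973.75 + 736.21 + 9518.49 + 45.04 = 308273.49
Import duty = 1750 × 1.94 = 3395.00
Buyer bears: origin terminal 736.21 + freight 9518.49 + insurance 45.04 + destination terminal 686.53 + brokerage 244.41 + delivery 382.66 + duty 3395.00 = 15008.34
Landed cost = invoice 297973.75 + 15008.34 = 312982.09

Total landed cost: CNY 312982.09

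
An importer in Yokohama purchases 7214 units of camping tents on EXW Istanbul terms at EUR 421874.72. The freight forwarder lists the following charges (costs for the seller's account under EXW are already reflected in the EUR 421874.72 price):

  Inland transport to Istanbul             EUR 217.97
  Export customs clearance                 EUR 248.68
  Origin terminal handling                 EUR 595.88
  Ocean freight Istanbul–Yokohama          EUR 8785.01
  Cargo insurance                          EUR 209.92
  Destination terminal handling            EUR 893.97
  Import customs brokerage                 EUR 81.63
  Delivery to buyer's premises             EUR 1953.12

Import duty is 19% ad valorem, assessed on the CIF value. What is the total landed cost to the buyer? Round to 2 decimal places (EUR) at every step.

Total landed cost: EUR 516928.01

EXW: the seller makes goods available at their premises; the buyer bears all onward costs.
CIF value = EXW price + inland to port + export clearance + origin terminal + freight + insurance = 421874.72 + 217.97 + 248.68 + 595.88 + 8785.01 + 209.92 = 431932.18
Import duty = 431932.18 × 19% = 82067.11
Buyer bears: inland to port 217.97 + export clearance 248.68 + origin terminal 595.88 + freight 8785.01 + insurance 209.92 + destination terminal 893.97 + brokerage 81.63 + delivery 1953.12 + duty 82067.11 = 95053.29
Landed cost = invoice 421874.72 + 95053.29 = 516928.01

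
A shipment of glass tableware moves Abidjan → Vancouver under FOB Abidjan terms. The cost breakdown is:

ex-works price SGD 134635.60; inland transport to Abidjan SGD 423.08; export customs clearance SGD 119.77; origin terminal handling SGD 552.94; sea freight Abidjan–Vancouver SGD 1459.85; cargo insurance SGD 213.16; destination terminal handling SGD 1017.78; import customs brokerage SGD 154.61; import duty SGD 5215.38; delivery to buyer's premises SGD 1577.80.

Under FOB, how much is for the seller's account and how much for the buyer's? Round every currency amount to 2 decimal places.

FOB: the seller bears costs until goods are on board at the origin port; the buyer bears freight, insurance and all costs thereafter.
Seller's account: goods 134635.60 + inland to port 423.08 + export clearance 119.77 + origin terminal 552.94 = 135731.39
Buyer's account: freight 1459.85 + insurance 213.16 + destination terminal 1017.78 + brokerage 154.61 + duty 5215.38 + delivery 1577.80 = 9638.58

Seller: SGD 135731.39; buyer: SGD 9638.58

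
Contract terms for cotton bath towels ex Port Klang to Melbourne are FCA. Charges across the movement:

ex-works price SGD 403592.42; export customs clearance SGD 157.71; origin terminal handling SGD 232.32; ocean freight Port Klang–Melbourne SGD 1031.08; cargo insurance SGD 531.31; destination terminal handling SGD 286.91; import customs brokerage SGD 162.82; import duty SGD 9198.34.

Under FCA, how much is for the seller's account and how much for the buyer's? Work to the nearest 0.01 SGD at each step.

FCA: the seller delivers export-cleared goods to the carrier; the buyer bears costs from that point.
Seller's account: goods 403592.42 + export clearance 157.71 = 403750.13
Buyer's account: origin terminal 232.32 + freight 1031.08 + insurance 531.31 + destination terminal 286.91 + brokerage 162.82 + duty 9198.34 = 11442.78

Seller: SGD 403750.13; buyer: SGD 11442.78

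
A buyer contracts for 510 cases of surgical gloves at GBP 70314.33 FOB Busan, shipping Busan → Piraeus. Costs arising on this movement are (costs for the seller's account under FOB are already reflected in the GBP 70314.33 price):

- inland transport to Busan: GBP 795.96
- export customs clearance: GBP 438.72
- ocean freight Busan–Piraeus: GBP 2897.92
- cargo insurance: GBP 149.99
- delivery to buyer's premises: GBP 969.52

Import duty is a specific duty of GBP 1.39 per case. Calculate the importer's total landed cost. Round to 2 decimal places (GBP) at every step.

FOB: the seller bears costs until goods are on board at the origin port; the buyer bears freight, insurance and all costs thereafter.
Already in the invoice (seller's account under FOB): inland to port, export clearance — exclude.
CIF value = FOB price + freight + insurance = 70314.33 + 2897.92 + 149.99 = 73362.24
Import duty = 510 × 1.39 = 708.90
Buyer bears: freight 2897.92 + insurance 149.99 + delivery 969.52 + duty 708.90 = 4726.33
Landed cost = invoice 70314.33 + 4726.33 = 75040.66

Total landed cost: GBP 75040.66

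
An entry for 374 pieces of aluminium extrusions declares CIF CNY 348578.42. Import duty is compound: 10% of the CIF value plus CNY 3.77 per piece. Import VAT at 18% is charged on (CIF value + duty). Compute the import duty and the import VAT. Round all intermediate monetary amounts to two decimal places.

Import duty: CNY 36267.82; import VAT: CNY 69272.32

Ad valorem component: 348578.42 × 10% = 34857.84
Specific component: 374 × 3.77 = 1409.98
Import duty = 34857.84 + 1409.98 = 36267.82
VAT base = CIF + duty = 348578.42 + 36267.82 = 384846.24
Import VAT = 384846.24 × 18% = 69272.32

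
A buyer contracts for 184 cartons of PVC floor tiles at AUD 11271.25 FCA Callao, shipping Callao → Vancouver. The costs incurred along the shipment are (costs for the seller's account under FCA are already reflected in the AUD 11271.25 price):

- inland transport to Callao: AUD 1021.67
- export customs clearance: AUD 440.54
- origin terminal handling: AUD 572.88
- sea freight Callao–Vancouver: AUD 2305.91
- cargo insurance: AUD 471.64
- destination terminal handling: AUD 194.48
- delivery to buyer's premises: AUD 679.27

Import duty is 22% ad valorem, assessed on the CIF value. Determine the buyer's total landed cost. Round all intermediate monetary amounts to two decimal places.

FCA: the seller delivers export-cleared goods to the carrier; the buyer bears costs from that point.
Already in the invoice (seller's account under FCA): inland to port, export clearance — exclude.
CIF value = FCA price + origin terminal + freight + insurance = 11271.25 + 572.88 + 2305.91 + 471.64 = 14621.68
Import duty = 14621.68 × 22% = 3216.77
Buyer bears: origin terminal 572.88 + freight 2305.91 + insurance 471.64 + destination terminal 194.48 + delivery 679.27 + duty 3216.77 = 7440.95
Landed cost = invoice 11271.25 + 7440.95 = 18712.20

Total landed cost: AUD 18712.20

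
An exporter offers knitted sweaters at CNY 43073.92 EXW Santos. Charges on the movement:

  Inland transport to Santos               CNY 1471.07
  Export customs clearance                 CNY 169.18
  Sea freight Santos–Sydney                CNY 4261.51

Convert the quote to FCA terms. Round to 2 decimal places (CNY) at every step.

FCA price: CNY 44714.17

Not relevant to the conversion: freight — on the buyer under both terms; not part of either seller's price.
From EXW to FCA, the seller additionally bears: inland to port, export clearance.
FCA price = 43073.92 + 1471.07 + 169.18 = 44714.17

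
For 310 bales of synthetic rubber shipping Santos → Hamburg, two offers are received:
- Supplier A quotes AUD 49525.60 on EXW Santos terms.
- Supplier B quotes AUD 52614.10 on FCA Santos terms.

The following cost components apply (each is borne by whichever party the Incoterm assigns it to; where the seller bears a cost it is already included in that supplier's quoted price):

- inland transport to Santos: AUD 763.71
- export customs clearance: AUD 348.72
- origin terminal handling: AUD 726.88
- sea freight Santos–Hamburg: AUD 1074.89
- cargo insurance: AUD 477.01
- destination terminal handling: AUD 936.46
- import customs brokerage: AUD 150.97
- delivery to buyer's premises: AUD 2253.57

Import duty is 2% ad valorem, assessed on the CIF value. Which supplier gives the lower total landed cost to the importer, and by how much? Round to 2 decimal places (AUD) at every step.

Supplier A (EXW):
CIF value = EXW price + inland to port + export clearance + origin terminal + freight + insurance = 49525.60 + 763.71 + 348.72 + 726.88 + 1074.89 + 477.01 = 52916.81
Import duty = 52916.81 × 2% = 1058.34
Buyer bears (A): 763.71 + 348.72 + 726.88 + 1074.89 + 477.01 + 936.46 + 150.97 + 2253.57 = 6732.21
Landed cost (A) = invoice 49525.60 + 6732.21 + duty 1058.34 = 57316.15
Supplier B (FCA):
CIF value = FCA price + origin terminal + freight + insurance = 52614.10 + 726.88 + 1074.89 + 477.01 = 54892.88
Import duty = 54892.88 × 2% = 1097.86
Buyer bears (B): 726.88 + 1074.89 + 477.01 + 936.46 + 150.97 + 2253.57 = 5619.78
Landed cost (B) = invoice 52614.10 + 5619.78 + duty 1097.86 = 59331.74
Difference = |57316.15 − 59331.74| = 2015.59

Supplier A is cheaper by AUD 2015.59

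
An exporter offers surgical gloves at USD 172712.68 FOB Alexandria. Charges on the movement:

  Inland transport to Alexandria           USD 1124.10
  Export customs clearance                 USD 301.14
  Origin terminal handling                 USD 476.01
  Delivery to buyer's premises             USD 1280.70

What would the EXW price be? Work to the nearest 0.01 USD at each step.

EXW price: USD 170811.43

Not relevant to the conversion: delivery — on the buyer under both terms; not part of either seller's price.
From FOB to EXW, the seller no longer bears: inland to port, export clearance, origin terminal.
EXW price = 172712.68 − 1124.10 − 301.14 − 476.01 = 170811.43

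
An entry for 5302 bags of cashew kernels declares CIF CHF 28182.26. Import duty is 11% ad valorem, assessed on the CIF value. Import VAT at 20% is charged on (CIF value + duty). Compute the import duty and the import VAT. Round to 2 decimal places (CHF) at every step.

Import duty = 28182.26 × 11% = 3100.05
VAT base = CIF + duty = 28182.26 + 3100.05 = 31282.31
Import VAT = 31282.31 × 20% = 6256.46

Import duty: CHF 3100.05; import VAT: CHF 6256.46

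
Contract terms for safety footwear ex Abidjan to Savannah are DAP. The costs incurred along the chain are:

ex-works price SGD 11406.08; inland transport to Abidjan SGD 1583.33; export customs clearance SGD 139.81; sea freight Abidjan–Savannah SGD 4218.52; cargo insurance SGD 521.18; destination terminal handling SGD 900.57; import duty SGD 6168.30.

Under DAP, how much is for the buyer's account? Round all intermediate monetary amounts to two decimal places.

DAP: the seller bears all costs to the named destination except import duty and clearance.
Seller's account: goods 11406.08 + inland to port 1583.33 + export clearance 139.81 + freight 4218.52 + insurance 521.18 + destination terminal 900.57 = 18769.49
Buyer's account: duty 6168.30 = 6168.30

Buyer's account: SGD 6168.30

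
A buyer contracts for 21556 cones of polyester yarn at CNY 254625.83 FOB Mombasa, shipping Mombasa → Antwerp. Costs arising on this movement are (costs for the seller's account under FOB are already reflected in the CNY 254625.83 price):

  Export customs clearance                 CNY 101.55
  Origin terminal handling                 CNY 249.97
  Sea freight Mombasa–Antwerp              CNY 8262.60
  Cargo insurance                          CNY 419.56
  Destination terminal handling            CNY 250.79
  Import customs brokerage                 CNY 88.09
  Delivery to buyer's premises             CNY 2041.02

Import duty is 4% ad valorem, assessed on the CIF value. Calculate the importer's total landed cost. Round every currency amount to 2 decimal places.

FOB: the seller bears costs until goods are on board at the origin port; the buyer bears freight, insurance and all costs thereafter.
Already in the invoice (seller's account under FOB): export clearance, origin terminal — exclude.
CIF value = FOB price + freight + insurance = 254625.83 + 8262.60 + 419.56 = 263307.99
Import duty = 263307.99 × 4% = 10532.32
Buyer bears: freight 8262.60 + insurance 419.56 + destination terminal 250.79 + brokerage 88.09 + delivery 2041.02 + duty 10532.32 = 21594.38
Landed cost = invoice 254625.83 + 21594.38 = 276220.21

Total landed cost: CNY 276220.21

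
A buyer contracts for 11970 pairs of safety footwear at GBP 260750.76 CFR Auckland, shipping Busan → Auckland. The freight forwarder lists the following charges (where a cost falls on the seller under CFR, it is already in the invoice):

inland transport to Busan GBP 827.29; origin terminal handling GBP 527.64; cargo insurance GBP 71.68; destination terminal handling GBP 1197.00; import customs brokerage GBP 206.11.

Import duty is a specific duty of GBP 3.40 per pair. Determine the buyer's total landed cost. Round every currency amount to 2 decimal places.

CFR: the seller pays costs through ocean freight to the destination port, but not insurance.
Already in the invoice (seller's account under CFR): inland to port, origin terminal — exclude.
CIF value = CFR price + insurance = 260750.76 + 71.68 = 260822.44
Import duty = 11970 × 3.40 = 40698.00
Buyer bears: insurance 71.68 + destination terminal 1197.00 + brokerage 206.11 + duty 40698.00 = 42172.79
Landed cost = invoice 260750.76 + 42172.79 = 302923.55

Total landed cost: GBP 302923.55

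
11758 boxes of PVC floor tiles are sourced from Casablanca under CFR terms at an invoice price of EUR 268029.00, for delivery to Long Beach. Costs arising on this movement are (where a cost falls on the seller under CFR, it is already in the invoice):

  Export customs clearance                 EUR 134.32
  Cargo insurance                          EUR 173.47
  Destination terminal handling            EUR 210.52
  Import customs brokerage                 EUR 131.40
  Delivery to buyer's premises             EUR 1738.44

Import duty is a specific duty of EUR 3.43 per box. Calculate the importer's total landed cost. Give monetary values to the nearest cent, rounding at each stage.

CFR: the seller pays costs through ocean freight to the destination port, but not insurance.
Already in the invoice (seller's account under CFR): export clearance — exclude.
CIF value = CFR price + insurance = 268029.00 + 173.47 = 268202.47
Import duty = 11758 × 3.43 = 40329.94
Buyer bears: insurance 173.47 + destination terminal 210.52 + brokerage 131.40 + delivery 1738.44 + duty 40329.94 = 42583.77
Landed cost = invoice 268029.00 + 42583.77 = 310612.77

Total landed cost: EUR 310612.77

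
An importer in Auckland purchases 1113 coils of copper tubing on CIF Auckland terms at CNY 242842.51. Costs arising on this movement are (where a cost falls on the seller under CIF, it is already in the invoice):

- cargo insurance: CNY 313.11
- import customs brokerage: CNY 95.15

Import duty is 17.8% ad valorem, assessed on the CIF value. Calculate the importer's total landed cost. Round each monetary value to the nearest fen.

Total landed cost: CNY 286163.63

CIF: the seller pays costs through ocean freight and marine insurance to the destination port.
Already in the invoice (seller's account under CIF): insurance — exclude.
The CIF price already equals the CIF value: 242842.51
Import duty = 242842.51 × 17.8% = 43225.97
Buyer bears: brokerage 95.15 + duty 43225.97 = 43321.12
Landed cost = invoice 242842.51 + 43321.12 = 286163.63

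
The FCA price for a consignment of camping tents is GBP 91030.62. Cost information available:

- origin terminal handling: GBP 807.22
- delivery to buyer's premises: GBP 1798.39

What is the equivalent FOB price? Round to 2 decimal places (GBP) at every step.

FOB price: GBP 91837.84

Not relevant to the conversion: delivery — on the buyer under both terms; not part of either seller's price.
From FCA to FOB, the seller additionally bears: origin terminal.
FOB price = 91030.62 + 807.22 = 91837.84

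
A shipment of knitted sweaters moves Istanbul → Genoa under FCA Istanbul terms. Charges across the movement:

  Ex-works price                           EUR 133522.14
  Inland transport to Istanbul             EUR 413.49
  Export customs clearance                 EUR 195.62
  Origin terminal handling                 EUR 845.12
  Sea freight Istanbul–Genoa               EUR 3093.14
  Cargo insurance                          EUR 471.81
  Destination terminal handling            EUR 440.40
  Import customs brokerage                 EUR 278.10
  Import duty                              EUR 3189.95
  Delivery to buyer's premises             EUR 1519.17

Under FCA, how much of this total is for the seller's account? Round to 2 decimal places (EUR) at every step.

FCA: the seller delivers export-cleared goods to the carrier; the buyer bears costs from that point.
Seller's account: goods 133522.14 + inland to port 413.49 + export clearance 195.62 = 134131.25
Buyer's account: origin terminal 845.12 + freight 3093.14 + insurance 471.81 + destination terminal 440.40 + brokerage 278.10 + duty 3189.95 + delivery 1519.17 = 9837.69

Seller's account: EUR 134131.25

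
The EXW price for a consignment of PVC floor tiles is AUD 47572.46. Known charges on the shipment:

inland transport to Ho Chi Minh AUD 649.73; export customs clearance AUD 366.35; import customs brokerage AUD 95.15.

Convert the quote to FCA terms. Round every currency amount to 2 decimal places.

FCA price: AUD 48588.54

Not relevant to the conversion: brokerage — on the buyer under both terms; not part of either seller's price.
From EXW to FCA, the seller additionally bears: inland to port, export clearance.
FCA price = 47572.46 + 649.73 + 366.35 = 48588.54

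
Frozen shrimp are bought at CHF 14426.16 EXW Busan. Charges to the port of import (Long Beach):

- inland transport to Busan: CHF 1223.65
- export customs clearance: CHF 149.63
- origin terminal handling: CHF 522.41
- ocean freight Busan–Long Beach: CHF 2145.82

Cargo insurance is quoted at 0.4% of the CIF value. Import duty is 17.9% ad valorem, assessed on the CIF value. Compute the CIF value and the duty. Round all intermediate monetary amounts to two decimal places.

Let C be the CIF value. C = EXW price + pre-shipment costs + freight + 0.4% × C
C − 0.4% × C = 14426.16 + 1223.65 + 149.63 + 522.41 + 2145.82
0.996 × C = 18467.67
C = 18467.67 / 0.996 = 18541.84
Insurance premium = 0.4% × 18541.84 = 74.17
Import duty = 18541.84 × 17.9% = 3318.99

CIF value: CHF 18541.84; import duty: CHF 3318.99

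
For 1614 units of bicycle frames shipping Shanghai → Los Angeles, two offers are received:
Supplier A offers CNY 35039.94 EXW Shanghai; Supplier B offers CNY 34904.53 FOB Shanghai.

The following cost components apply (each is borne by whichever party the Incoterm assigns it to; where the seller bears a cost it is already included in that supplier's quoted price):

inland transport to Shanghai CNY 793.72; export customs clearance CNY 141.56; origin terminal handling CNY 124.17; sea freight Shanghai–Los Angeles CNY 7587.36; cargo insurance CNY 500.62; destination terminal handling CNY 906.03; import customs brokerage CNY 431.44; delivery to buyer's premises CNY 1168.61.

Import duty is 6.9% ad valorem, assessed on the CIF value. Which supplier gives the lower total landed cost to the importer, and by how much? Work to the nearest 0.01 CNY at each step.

Supplier A (EXW):
CIF value = EXW price + inland to port + export clearance + origin terminal + freight + insurance = 35039.94 + 793.72 + 141.56 + 124.17 + 7587.36 + 500.62 = 44187.37
Import duty = 44187.37 × 6.9% = 3048.93
Buyer bears (A): 793.72 + 141.56 + 124.17 + 7587.36 + 500.62 + 906.03 + 431.44 + 1168.61 = 11653.51
Landed cost (A) = invoice 35039.94 + 11653.51 + duty 3048.93 = 49742.38
Supplier B (FOB):
CIF value = FOB price + freight + insurance = 34904.53 + 7587.36 + 500.62 = 42992.51
Import duty = 42992.51 × 6.9% = 2966.48
Buyer bears (B): 7587.36 + 500.62 + 906.03 + 431.44 + 1168.61 = 10594.06
Landed cost (B) = invoice 34904.53 + 10594.06 + duty 2966.48 = 48465.07
Difference = |49742.38 − 48465.07| = 1277.31

Supplier B is cheaper by CNY 1277.31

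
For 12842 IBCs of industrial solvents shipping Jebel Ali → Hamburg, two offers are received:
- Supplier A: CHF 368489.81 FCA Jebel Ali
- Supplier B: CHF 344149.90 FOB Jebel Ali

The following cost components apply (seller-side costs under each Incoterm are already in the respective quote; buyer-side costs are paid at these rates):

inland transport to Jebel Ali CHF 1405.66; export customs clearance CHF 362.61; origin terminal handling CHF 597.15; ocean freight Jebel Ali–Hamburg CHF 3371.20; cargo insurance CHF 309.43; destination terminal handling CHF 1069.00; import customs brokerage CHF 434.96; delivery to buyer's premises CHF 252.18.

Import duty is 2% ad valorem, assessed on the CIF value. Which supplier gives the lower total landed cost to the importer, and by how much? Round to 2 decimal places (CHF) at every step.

Supplier B is cheaper by CHF 25435.80

Supplier A (FCA):
CIF value = FCA price + origin terminal + freight + insurance = 368489.81 + 597.15 + 3371.20 + 309.43 = 372767.59
Import duty = 372767.59 × 2% = 7455.35
Buyer bears (A): 597.15 + 3371.20 + 309.43 + 1069.00 + 434.96 + 252.18 = 6033.92
Landed cost (A) = invoice 368489.81 + 6033.92 + duty 7455.35 = 381979.08
Supplier B (FOB):
CIF value = FOB price + freight + insurance = 344149.90 + 3371.20 + 309.43 = 347830.53
Import duty = 347830.53 × 2% = 6956.61
Buyer bears (B): 3371.20 + 309.43 + 1069.00 + 434.96 + 252.18 = 5436.77
Landed cost (B) = invoice 344149.90 + 5436.77 + duty 6956.61 = 356543.28
Difference = |381979.08 − 356543.28| = 25435.80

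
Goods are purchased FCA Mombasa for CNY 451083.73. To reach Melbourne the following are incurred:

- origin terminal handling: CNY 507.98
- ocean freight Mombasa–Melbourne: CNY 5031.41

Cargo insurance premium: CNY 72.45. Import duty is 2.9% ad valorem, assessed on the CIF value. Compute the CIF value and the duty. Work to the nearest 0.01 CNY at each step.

CIF value: CNY 456695.57; import duty: CNY 13244.17

CIF = FCA price + pre-shipment costs + freight + insurance
CIF = 451083.73 + 507.98 + 5031.41 + 72.45 = 456695.57
Import duty = 456695.57 × 2.9% = 13244.17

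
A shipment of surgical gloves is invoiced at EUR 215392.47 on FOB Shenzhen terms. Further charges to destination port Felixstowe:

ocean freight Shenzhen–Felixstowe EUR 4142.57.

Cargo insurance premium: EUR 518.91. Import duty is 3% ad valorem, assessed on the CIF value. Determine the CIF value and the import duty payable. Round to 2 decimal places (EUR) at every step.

CIF value: EUR 220053.95; import duty: EUR 6601.62

CIF = FOB price + freight + insurance
CIF = 215392.47 + 4142.57 + 518.91 = 220053.95
Import duty = 220053.95 × 3% = 6601.62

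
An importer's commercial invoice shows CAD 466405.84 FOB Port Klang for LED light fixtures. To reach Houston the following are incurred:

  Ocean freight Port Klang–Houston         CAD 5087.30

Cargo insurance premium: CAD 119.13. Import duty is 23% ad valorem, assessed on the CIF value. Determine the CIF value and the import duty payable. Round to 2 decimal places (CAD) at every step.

CIF value: CAD 471612.27; import duty: CAD 108470.82

CIF = FOB price + freight + insurance
CIF = 466405.84 + 5087.30 + 119.13 = 471612.27
Import duty = 471612.27 × 23% = 108470.82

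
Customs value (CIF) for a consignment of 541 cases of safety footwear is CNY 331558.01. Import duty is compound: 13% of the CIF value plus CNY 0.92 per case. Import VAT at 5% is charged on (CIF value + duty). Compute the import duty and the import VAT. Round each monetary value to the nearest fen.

Import duty: CNY 43600.26; import VAT: CNY 18757.91

Ad valorem component: 331558.01 × 13% = 43102.54
Specific component: 541 × 0.92 = 497.72
Import duty = 43102.54 + 497.72 = 43600.26
VAT base = CIF + duty = 331558.01 + 43600.26 = 375158.27
Import VAT = 375158.27 × 5% = 18757.91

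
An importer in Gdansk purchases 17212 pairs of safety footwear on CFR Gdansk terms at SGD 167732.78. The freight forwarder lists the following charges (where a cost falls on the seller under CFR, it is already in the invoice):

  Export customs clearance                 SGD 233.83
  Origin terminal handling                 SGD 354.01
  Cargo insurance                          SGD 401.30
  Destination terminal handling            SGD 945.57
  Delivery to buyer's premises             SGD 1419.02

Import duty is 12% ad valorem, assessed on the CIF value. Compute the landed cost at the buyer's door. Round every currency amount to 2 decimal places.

Total landed cost: SGD 190674.76

CFR: the seller pays costs through ocean freight to the destination port, but not insurance.
Already in the invoice (seller's account under CFR): export clearance, origin terminal — exclude.
CIF value = CFR price + insurance = 167732.78 + 401.30 = 168134.08
Import duty = 168134.08 × 12% = 20176.09
Buyer bears: insurance 401.30 + destination terminal 945.57 + delivery 1419.02 + duty 20176.09 = 22941.98
Landed cost = invoice 167732.78 + 22941.98 = 190674.76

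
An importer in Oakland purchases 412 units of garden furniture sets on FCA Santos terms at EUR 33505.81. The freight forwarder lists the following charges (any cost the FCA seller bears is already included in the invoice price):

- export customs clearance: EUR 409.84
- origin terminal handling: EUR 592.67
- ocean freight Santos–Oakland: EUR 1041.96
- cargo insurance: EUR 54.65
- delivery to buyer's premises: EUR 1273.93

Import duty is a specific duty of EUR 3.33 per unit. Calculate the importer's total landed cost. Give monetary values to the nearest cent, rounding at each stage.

Total landed cost: EUR 37840.98

FCA: the seller delivers export-cleared goods to the carrier; the buyer bears costs from that point.
Already in the invoice (seller's account under FCA): export clearance — exclude.
CIF value = FCA price + origin terminal + freight + insurance = 33505.81 + 592.67 + 1041.96 + 54.65 = 35195.09
Import duty = 412 × 3.33 = 1371.96
Buyer bears: origin terminal 592.67 + freight 1041.96 + insurance 54.65 + delivery 1273.93 + duty 1371.96 = 4335.17
Landed cost = invoice 33505.81 + 4335.17 = 37840.98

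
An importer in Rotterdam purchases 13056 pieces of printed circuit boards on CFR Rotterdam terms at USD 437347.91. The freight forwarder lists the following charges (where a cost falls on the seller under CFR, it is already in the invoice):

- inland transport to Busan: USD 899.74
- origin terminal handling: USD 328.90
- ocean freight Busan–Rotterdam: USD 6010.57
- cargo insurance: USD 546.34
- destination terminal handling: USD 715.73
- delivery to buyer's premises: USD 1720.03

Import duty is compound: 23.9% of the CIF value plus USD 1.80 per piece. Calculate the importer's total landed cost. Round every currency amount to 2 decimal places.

CFR: the seller pays costs through ocean freight to the destination port, but not insurance.
Already in the invoice (seller's account under CFR): inland to port, origin terminal, freight — exclude.
CIF value = CFR price + insurance = 437347.91 + 546.34 = 437894.25
Ad valorem component: 437894.25 × 23.9% = 104656.73
Specific component: 13056 × 1.80 = 23500.80
Import duty = 104656.73 + 23500.80 = 128157.53
Buyer bears: insurance 546.34 + destination terminal 715.73 + delivery 1720.03 + duty 128157.53 = 131139.63
Landed cost = invoice 437347.91 + 131139.63 = 568487.54

Total landed cost: USD 568487.54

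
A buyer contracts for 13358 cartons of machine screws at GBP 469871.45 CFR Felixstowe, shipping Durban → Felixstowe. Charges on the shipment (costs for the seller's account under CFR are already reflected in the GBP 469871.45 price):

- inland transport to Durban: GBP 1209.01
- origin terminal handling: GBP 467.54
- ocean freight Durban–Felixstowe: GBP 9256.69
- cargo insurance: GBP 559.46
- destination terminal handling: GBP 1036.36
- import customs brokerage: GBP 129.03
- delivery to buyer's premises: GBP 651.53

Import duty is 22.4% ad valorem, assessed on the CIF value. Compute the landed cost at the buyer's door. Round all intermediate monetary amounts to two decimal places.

Total landed cost: GBP 577624.35

CFR: the seller pays costs through ocean freight to the destination port, but not insurance.
Already in the invoice (seller's account under CFR): inland to port, origin terminal, freight — exclude.
CIF value = CFR price + insurance = 469871.45 + 559.46 = 470430.91
Import duty = 470430.91 × 22.4% = 105376.52
Buyer bears: insurance 559.46 + destination terminal 1036.36 + brokerage 129.03 + delivery 651.53 + duty 105376.52 = 107752.90
Landed cost = invoice 469871.45 + 107752.90 = 577624.35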